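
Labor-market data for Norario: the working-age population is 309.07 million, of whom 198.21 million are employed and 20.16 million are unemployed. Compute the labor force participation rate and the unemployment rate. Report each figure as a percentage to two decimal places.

Labor force = employed + unemployed = 198.21 + 20.16 = 218.37 million.
Unemployment rate = 20.16 / 218.37 = 9.23%.
Labor force participation rate = 218.37 / 309.07 = 70.65%.

Labor force participation rate ≈ 70.65%; unemployment rate ≈ 9.23%.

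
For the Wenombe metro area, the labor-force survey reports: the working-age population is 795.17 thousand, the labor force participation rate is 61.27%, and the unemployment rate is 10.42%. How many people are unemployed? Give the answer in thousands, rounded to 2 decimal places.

About 50.77 thousand are unemployed.

Labor force = 0.6127 × 795.17 = 487.20 thousand.
Unemployed = 0.1042 × 487.20 ≈ 50.77 thousand.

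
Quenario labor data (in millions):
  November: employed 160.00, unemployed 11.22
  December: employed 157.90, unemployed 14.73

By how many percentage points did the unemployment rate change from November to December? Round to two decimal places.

The unemployment rate changed by +1.98 percentage points.

November: labor force = 160.00 + 11.22 = 171.22; u = 11.22/171.22 = 6.55%.
December: labor force = 157.90 + 14.73 = 172.63; u = 14.73/172.63 = 8.53%.
Change = 8.53% − 6.55% = +1.98 pp.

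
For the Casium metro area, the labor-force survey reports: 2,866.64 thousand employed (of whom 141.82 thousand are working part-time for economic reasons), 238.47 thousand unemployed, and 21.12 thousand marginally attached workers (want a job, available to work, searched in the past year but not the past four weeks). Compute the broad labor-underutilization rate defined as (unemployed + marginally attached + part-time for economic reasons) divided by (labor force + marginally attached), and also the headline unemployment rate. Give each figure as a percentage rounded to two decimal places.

Labor force = 2,866.64 + 238.47 = 3,105.11 thousand.
Numerator = 238.47 + 21.12 + 141.82 = 401.41 thousand.
Denominator = 3,105.11 + 21.12 = 3,126.23 thousand.
Broad rate = 401.41 / 3,126.23 = 12.84%.
Headline unemployment rate = 238.47 / 3,105.11 = 7.68%.

Broad underutilization rate ≈ 12.84%; headline unemployment rate ≈ 7.68%.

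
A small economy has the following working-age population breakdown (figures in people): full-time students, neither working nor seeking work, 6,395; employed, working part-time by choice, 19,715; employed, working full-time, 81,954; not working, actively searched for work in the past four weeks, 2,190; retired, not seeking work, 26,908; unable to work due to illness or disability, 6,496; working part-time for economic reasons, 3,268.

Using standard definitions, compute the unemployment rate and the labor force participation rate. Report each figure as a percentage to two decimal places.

Employed = 19,715 + 81,954 + 3,268 = 104,937 (anyone who worked, including part-time for economic reasons, counts as employed).
Unemployed = 2,190.
Labor force = 104,937 + 2,190 = 107,127.
Not in labor force = 6,395 + 26,908 + 6,496 = 39,799 (those not working and not actively searching are outside the labor force).
Civilian working-age population = 107,127 + 39,799 = 146,926.
Unemployment rate = 2,190 / 107,127 = 2.04%.
Labor force participation rate = 107,127 / 146,926 = 72.91%.

Unemployment rate ≈ 2.04%; labor force participation rate ≈ 72.91%.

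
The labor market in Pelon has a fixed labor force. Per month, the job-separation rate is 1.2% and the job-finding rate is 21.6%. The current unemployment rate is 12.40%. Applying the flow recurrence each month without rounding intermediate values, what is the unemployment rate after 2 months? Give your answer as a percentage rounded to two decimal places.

With a fixed labor force, u_{t+1} = u_t + s·(1−u_t) − f·u_t = u_t·(1−s−f) + s.
Here 1−s−f = 0.772 and s = 0.012.
u_1 = 0.124000 × 0.772 + 0.012 = 0.107728.
u_2 = 0.107728 × 0.772 + 0.012 = 0.095166.

Unemployment rate after two months ≈ 9.52%.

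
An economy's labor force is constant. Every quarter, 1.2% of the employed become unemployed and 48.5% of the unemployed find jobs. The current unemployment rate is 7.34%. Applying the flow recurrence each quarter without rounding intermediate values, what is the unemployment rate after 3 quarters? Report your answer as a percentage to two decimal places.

With a fixed labor force, u_{t+1} = u_t + s·(1−u_t) − f·u_t = u_t·(1−s−f) + s.
Here 1−s−f = 0.503 and s = 0.012.
u_1 = 0.073400 × 0.503 + 0.012 = 0.048920.
u_2 = 0.048920 × 0.503 + 0.012 = 0.036607.
u_3 = 0.036607 × 0.503 + 0.012 = 0.030413.

Unemployment rate after three quarters ≈ 3.04%.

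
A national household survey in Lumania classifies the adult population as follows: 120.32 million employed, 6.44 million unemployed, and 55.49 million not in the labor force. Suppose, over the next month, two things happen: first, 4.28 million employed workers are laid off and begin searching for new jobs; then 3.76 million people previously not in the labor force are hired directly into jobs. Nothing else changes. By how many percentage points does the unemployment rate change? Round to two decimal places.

The unemployment rate changes by +3.13 percentage points.

Initially, labor force = 120.32 + 6.44 = 126.76 million, so u = 6.44/126.76 = 5.08%.
After the first change, employed falls and unemployed rises by 4.28; labor force unchanged → E = 116.04, U = 10.72, labor force = 126.76 million.
After the second change, employed and labor force both rise by 3.76; unemployed unchanged → E = 119.80, U = 10.72, labor force = 130.52 million.
New unemployment rate = 10.72 / 130.52 = 8.21%.
Change = 8.21% − 5.08% = +3.13 percentage points.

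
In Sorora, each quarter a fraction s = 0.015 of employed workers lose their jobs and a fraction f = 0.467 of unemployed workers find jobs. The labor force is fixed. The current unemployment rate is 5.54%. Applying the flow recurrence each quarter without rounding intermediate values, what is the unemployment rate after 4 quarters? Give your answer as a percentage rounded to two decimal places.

With a fixed labor force, u_{t+1} = u_t + s·(1−u_t) − f·u_t = u_t·(1−s−f) + s.
Here 1−s−f = 0.518 and s = 0.015.
u_1 = 0.055400 × 0.518 + 0.015 = 0.043697.
u_2 = 0.043697 × 0.518 + 0.015 = 0.037635.
u_3 = 0.037635 × 0.518 + 0.015 = 0.034495.
u_4 = 0.034495 × 0.518 + 0.015 = 0.032868.

Unemployment rate after four quarters ≈ 3.29%.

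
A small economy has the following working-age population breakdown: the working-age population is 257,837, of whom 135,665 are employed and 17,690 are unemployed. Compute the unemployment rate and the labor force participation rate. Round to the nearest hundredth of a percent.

Labor force = employed + unemployed = 135,665 + 17,690 = 153,355.
Unemployment rate = 17,690 / 153,355 = 11.54%.
Labor force participation rate = 153,355 / 257,837 = 59.48%.

Unemployment rate ≈ 11.54%; labor force participation rate ≈ 59.48%.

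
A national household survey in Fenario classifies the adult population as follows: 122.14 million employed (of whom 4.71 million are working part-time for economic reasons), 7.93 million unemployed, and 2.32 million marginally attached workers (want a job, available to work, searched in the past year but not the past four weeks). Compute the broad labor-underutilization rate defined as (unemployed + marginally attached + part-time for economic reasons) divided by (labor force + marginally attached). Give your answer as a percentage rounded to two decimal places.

Labor force = 122.14 + 7.93 = 130.07 million.
Numerator = 7.93 + 2.32 + 4.71 = 14.96 million.
Denominator = 130.07 + 2.32 = 132.39 million.
Broad rate = 14.96 / 132.39 = 11.30%.

Broad underutilization rate ≈ 11.30%.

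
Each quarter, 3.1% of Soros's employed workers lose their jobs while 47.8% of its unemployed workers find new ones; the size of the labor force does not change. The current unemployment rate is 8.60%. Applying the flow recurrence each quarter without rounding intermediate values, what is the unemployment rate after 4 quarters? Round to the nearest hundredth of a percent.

With a fixed labor force, u_{t+1} = u_t + s·(1−u_t) − f·u_t = u_t·(1−s−f) + s.
Here 1−s−f = 0.491 and s = 0.031.
u_1 = 0.086000 × 0.491 + 0.031 = 0.073226.
u_2 = 0.073226 × 0.491 + 0.031 = 0.066954.
u_3 = 0.066954 × 0.491 + 0.031 = 0.063874.
u_4 = 0.063874 × 0.491 + 0.031 = 0.062362.

Unemployment rate after four quarters ≈ 6.24%.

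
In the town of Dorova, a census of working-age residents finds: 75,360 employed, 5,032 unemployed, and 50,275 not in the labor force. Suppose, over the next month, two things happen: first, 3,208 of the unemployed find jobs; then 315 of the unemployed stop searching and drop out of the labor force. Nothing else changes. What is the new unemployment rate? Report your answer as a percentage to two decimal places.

New unemployment rate ≈ 1.88%.

Initially, labor force = 75,360 + 5,032 = 80,392, so u = 5,032/80,392 = 6.26%.
After the first change, unemployed falls and employed rises by 3,208; labor force unchanged → E = 78,568, U = 1,824, labor force = 80,392.
After the second change, unemployed and labor force both fall by 315 → E = 78,568, U = 1,509, labor force = 80,077.
New unemployment rate = 1,509 / 80,077 = 1.88%.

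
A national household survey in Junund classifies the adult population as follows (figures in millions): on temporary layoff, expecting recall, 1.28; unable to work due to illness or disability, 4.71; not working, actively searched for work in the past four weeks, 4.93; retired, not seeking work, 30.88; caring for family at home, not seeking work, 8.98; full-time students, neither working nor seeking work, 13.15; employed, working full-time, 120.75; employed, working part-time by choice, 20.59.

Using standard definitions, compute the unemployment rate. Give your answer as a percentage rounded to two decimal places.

Employed = 120.75 + 20.59 = 141.34 million.
Unemployed = 1.28 + 4.93 = 6.21 million (jobless and actively searching, or on temporary layoff).
Labor force = 141.34 + 6.21 = 147.55 million.
Unemployment rate = 6.21 / 147.55 = 4.21%.

Unemployment rate ≈ 4.21%.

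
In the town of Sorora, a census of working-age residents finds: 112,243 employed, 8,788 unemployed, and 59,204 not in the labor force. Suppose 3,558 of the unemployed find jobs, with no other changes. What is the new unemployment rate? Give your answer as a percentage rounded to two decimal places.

New unemployment rate ≈ 4.32%.

Initially, labor force = 112,243 + 8,788 = 121,031, so u = 8,788/121,031 = 7.26%.
After the change, unemployed falls and employed rises by 3,558; labor force unchanged → E = 115,801, U = 5,230, labor force = 121,031.
New unemployment rate = 5,230 / 121,031 = 4.32%.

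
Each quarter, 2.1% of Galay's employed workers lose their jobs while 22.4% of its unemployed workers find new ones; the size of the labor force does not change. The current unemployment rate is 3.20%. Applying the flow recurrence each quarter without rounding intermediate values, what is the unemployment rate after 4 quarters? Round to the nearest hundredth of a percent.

With a fixed labor force, u_{t+1} = u_t + s·(1−u_t) − f·u_t = u_t·(1−s−f) + s.
Here 1−s−f = 0.755 and s = 0.021.
u_1 = 0.032000 × 0.755 + 0.021 = 0.045160.
u_2 = 0.045160 × 0.755 + 0.021 = 0.055096.
u_3 = 0.055096 × 0.755 + 0.021 = 0.062597.
u_4 = 0.062597 × 0.755 + 0.021 = 0.068261.

Unemployment rate after four quarters ≈ 6.83%.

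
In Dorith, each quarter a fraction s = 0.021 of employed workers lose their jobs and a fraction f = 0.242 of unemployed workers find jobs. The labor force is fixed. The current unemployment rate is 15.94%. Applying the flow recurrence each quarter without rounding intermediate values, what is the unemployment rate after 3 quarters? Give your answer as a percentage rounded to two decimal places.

With a fixed labor force, u_{t+1} = u_t + s·(1−u_t) − f·u_t = u_t·(1−s−f) + s.
Here 1−s−f = 0.737 and s = 0.021.
u_1 = 0.159400 × 0.737 + 0.021 = 0.138478.
u_2 = 0.138478 × 0.737 + 0.021 = 0.123058.
u_3 = 0.123058 × 0.737 + 0.021 = 0.111694.

Unemployment rate after three quarters ≈ 11.17%.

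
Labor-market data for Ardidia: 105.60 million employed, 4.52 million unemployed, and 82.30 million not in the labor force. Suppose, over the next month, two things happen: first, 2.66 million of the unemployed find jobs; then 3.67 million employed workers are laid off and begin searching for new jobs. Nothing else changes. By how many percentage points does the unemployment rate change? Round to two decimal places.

The unemployment rate changes by +0.92 percentage points.

Initially, labor force = 105.60 + 4.52 = 110.12 million, so u = 4.52/110.12 = 4.10%.
After the first change, unemployed falls and employed rises by 2.66; labor force unchanged → E = 108.26, U = 1.86, labor force = 110.12 million.
After the second change, employed falls and unemployed rises by 3.67; labor force unchanged → E = 104.59, U = 5.53, labor force = 110.12 million.
New unemployment rate = 5.53 / 110.12 = 5.02%.
Change = 5.02% − 4.10% = +0.92 percentage points.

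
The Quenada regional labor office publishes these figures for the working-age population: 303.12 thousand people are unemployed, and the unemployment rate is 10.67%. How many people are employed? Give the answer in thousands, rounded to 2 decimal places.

Labor force = U / u = 303.12 / 0.1067 ≈ 2,840.86 thousand.
Employed = labor force − unemployed = 2,840.86 − 303.12 = 2,537.74 thousand.

About 2,537.74 thousand are employed.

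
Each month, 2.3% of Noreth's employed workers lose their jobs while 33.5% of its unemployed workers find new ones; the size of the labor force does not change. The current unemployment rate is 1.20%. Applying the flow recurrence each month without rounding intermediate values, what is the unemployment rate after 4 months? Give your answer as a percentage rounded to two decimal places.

With a fixed labor force, u_{t+1} = u_t + s·(1−u_t) − f·u_t = u_t·(1−s−f) + s.
Here 1−s−f = 0.642 and s = 0.023.
u_1 = 0.012000 × 0.642 + 0.023 = 0.030704.
u_2 = 0.030704 × 0.642 + 0.023 = 0.042712.
u_3 = 0.042712 × 0.642 + 0.023 = 0.050421.
u_4 = 0.050421 × 0.642 + 0.023 = 0.055370.

Unemployment rate after four months ≈ 5.54%.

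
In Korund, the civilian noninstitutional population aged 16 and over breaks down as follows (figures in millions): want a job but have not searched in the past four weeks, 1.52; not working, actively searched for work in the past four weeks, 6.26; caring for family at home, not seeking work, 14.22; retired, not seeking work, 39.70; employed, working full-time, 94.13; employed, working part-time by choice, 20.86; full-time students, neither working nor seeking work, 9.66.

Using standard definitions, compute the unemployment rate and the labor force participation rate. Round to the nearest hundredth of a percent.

Unemployment rate ≈ 5.16%; labor force participation rate ≈ 65.07%.

Employed = 94.13 + 20.86 = 114.99 million.
Unemployed = 6.26 million.
Labor force = 114.99 + 6.26 = 121.25 million.
Not in labor force = 1.52 + 14.22 + 39.70 + 9.66 = 65.10 million (those not working and not actively searching are outside the labor force — including those who want a job but have given up searching).
Civilian working-age population = 121.25 + 65.10 = 186.35 million.
Unemployment rate = 6.26 / 121.25 = 5.16%.
Labor force participation rate = 121.25 / 186.35 = 65.07%.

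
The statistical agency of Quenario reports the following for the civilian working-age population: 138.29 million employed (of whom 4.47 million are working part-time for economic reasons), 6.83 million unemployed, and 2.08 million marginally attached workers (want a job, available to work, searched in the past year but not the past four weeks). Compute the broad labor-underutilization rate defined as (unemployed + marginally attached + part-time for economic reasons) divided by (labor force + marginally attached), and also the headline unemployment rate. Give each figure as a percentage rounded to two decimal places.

Broad underutilization rate ≈ 9.09%; headline unemployment rate ≈ 4.71%.

Labor force = 138.29 + 6.83 = 145.12 million.
Numerator = 6.83 + 2.08 + 4.47 = 13.38 million.
Denominator = 145.12 + 2.08 = 147.20 million.
Broad rate = 13.38 / 147.20 = 9.09%.
Headline unemployment rate = 6.83 / 145.12 = 4.71%.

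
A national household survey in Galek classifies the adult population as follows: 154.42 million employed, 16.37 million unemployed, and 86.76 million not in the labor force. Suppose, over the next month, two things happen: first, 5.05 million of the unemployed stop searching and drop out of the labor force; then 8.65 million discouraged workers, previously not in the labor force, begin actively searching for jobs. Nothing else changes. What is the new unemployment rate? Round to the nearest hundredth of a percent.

Initially, labor force = 154.42 + 16.37 = 170.79 million, so u = 16.37/170.79 = 9.58%.
After the first change, unemployed and labor force both fall by 5.05 → E = 154.42, U = 11.32, labor force = 165.74 million.
After the second change, unemployed and labor force both rise by 8.65 → E = 154.42, U = 19.97, labor force = 174.39 million.
New unemployment rate = 19.97 / 174.39 = 11.45%.

New unemployment rate ≈ 11.45%.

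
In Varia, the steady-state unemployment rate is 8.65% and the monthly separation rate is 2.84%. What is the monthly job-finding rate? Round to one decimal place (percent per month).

From u* = s/(s+f): f = s·(1−u)/u.
f = 2.84 × (1 − 0.0865) / 0.0865 = 2.5943 / 0.0865 ≈ 30.0% per month.

Job-finding rate ≈ 30.0% per month.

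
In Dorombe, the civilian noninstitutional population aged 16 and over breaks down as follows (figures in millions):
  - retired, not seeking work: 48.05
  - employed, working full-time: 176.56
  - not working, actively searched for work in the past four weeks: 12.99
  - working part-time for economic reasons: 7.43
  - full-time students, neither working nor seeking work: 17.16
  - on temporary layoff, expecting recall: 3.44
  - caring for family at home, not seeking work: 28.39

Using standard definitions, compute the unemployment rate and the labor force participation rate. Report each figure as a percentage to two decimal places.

Employed = 176.56 + 7.43 = 183.99 million (anyone who worked, including part-time for economic reasons, counts as employed).
Unemployed = 12.99 + 3.44 = 16.43 million (jobless and actively searching, or on temporary layoff).
Labor force = 183.99 + 16.43 = 200.42 million.
Not in labor force = 48.05 + 17.16 + 28.39 = 93.60 million (those not working and not actively searching are outside the labor force).
Civilian working-age population = 200.42 + 93.60 = 294.02 million.
Unemployment rate = 16.43 / 200.42 = 8.20%.
Labor force participation rate = 200.42 / 294.02 = 68.17%.

Unemployment rate ≈ 8.20%; labor force participation rate ≈ 68.17%.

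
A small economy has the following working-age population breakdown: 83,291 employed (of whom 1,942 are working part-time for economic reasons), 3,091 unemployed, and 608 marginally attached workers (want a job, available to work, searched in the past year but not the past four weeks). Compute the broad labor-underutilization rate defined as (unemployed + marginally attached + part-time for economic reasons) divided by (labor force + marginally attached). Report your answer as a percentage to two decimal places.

Broad underutilization rate ≈ 6.48%.

Labor force = 83,291 + 3,091 = 86,382.
Numerator = 3,091 + 608 + 1,942 = 5,641.
Denominator = 86,382 + 608 = 86,990.
Broad rate = 5,641 / 86,990 = 6.48%.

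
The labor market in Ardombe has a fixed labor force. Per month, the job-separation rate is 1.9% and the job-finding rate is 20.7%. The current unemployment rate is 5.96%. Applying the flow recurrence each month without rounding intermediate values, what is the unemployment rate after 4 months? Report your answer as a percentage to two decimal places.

Unemployment rate after four months ≈ 7.53%.

With a fixed labor force, u_{t+1} = u_t + s·(1−u_t) − f·u_t = u_t·(1−s−f) + s.
Here 1−s−f = 0.774 and s = 0.019.
u_1 = 0.059600 × 0.774 + 0.019 = 0.065130.
u_2 = 0.065130 × 0.774 + 0.019 = 0.069411.
u_3 = 0.069411 × 0.774 + 0.019 = 0.072724.
u_4 = 0.072724 × 0.774 + 0.019 = 0.075288.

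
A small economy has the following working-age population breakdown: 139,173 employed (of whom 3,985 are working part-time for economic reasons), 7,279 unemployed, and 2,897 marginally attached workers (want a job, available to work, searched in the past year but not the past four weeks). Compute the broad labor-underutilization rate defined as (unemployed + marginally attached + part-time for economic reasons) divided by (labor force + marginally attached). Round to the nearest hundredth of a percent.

Labor force = 139,173 + 7,279 = 146,452.
Numerator = 7,279 + 2,897 + 3,985 = 14,161.
Denominator = 146,452 + 2,897 = 149,349.
Broad rate = 14,161 / 149,349 = 9.48%.

Broad underutilization rate ≈ 9.48%.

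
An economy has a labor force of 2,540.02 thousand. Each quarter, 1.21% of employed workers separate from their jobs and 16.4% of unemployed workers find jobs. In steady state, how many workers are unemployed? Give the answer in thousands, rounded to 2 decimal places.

Steady-state unemployment rate u* = s/(s+f) = 1.21/(1.21+16.4) = 0.068711.
Unemployed = u* × labor force = 0.068711 × 2,540.02 ≈ 174.53 thousand.

About 174.53 thousand are unemployed in steady state.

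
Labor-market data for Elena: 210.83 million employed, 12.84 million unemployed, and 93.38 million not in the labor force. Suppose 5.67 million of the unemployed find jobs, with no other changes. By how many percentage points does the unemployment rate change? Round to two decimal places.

Initially, labor force = 210.83 + 12.84 = 223.67 million, so u = 12.84/223.67 = 5.74%.
After the change, unemployed falls and employed rises by 5.67; labor force unchanged → E = 216.50, U = 7.17, labor force = 223.67 million.
New unemployment rate = 7.17 / 223.67 = 3.21%.
Change = 3.21% − 5.74% = −2.53 percentage points.

The unemployment rate changes by −2.53 percentage points.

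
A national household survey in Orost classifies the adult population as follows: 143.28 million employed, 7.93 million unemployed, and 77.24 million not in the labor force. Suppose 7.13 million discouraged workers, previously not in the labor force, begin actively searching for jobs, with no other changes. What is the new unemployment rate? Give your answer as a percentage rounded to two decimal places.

Initially, labor force = 143.28 + 7.93 = 151.21 million, so u = 7.93/151.21 = 5.24%.
After the change, unemployed and labor force both rise by 7.13 → E = 143.28, U = 15.06, labor force = 158.34 million.
New unemployment rate = 15.06 / 158.34 = 9.51%.

New unemployment rate ≈ 9.51%.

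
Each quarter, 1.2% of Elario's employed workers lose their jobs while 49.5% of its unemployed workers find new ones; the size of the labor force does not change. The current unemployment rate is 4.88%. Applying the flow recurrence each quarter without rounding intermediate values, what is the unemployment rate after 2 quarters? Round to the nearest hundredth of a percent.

With a fixed labor force, u_{t+1} = u_t + s·(1−u_t) − f·u_t = u_t·(1−s−f) + s.
Here 1−s−f = 0.493 and s = 0.012.
u_1 = 0.048800 × 0.493 + 0.012 = 0.036058.
u_2 = 0.036058 × 0.493 + 0.012 = 0.029777.

Unemployment rate after two quarters ≈ 2.98%.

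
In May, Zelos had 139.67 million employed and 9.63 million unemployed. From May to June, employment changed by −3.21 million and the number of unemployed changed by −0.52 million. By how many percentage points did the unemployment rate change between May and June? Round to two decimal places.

The unemployment rate changed by −0.19 percentage points.

May: labor force = 139.67 + 9.63 = 149.30; u = 9.63/149.30 = 6.45%.
June: labor force = 136.46 + 9.11 = 145.57; u = 9.11/145.57 = 6.26%.
Change = 6.26% − 6.45% = −0.19 pp.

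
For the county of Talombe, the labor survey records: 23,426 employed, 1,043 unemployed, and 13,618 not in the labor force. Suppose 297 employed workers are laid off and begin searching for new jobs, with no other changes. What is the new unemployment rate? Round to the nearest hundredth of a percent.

New unemployment rate ≈ 5.48%.

Initially, labor force = 23,426 + 1,043 = 24,469, so u = 1,043/24,469 = 4.26%.
After the change, employed falls and unemployed rises by 297; labor force unchanged → E = 23,129, U = 1,340, labor force = 24,469.
New unemployment rate = 1,340 / 24,469 = 5.48%.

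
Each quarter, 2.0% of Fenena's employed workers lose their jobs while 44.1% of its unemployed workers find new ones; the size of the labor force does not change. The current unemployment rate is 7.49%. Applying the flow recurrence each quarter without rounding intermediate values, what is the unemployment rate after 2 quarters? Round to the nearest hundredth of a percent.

Unemployment rate after two quarters ≈ 5.25%.

With a fixed labor force, u_{t+1} = u_t + s·(1−u_t) − f·u_t = u_t·(1−s−f) + s.
Here 1−s−f = 0.539 and s = 0.020.
u_1 = 0.074900 × 0.539 + 0.020 = 0.060371.
u_2 = 0.060371 × 0.539 + 0.020 = 0.052540.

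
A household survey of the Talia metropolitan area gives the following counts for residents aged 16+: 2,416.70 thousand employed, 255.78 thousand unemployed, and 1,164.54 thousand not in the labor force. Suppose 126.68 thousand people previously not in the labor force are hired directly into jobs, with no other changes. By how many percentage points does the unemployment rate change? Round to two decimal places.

The unemployment rate changes by −0.43 percentage points.

Initially, labor force = 2,416.70 + 255.78 = 2,672.48 thousand, so u = 255.78/2,672.48 = 9.57%.
After the change, employed and labor force both rise by 126.68; unemployed unchanged → E = 2,543.38, U = 255.78, labor force = 2,799.16 thousand.
New unemployment rate = 255.78 / 2,799.16 = 9.14%.
Change = 9.14% − 9.57% = −0.43 percentage points.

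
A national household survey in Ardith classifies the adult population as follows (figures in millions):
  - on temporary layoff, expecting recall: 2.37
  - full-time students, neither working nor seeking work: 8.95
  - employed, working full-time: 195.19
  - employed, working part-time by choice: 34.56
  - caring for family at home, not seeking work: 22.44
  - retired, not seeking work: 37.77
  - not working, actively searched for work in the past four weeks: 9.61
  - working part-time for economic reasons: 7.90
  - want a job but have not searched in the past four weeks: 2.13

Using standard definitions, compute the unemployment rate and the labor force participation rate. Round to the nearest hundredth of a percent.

Unemployment rate ≈ 4.80%; labor force participation rate ≈ 77.79%.

Employed = 195.19 + 34.56 + 7.90 = 237.65 million (anyone who worked, including part-time for economic reasons, counts as employed).
Unemployed = 2.37 + 9.61 = 11.98 million (jobless and actively searching, or on temporary layoff).
Labor force = 237.65 + 11.98 = 249.63 million.
Not in labor force = 8.95 + 22.44 + 37.77 + 2.13 = 71.29 million (those not working and not actively searching are outside the labor force — including those who want a job but have given up searching).
Civilian working-age population = 249.63 + 71.29 = 320.92 million.
Unemployment rate = 11.98 / 249.63 = 4.80%.
Labor force participation rate = 249.63 / 320.92 = 77.79%.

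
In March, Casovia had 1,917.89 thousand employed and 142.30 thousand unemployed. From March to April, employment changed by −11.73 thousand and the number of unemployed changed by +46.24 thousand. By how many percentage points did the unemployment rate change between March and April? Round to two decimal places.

The unemployment rate changed by +2.09 percentage points.

March: labor force = 1,917.89 + 142.30 = 2,060.19; u = 142.30/2,060.19 = 6.91%.
April: labor force = 1,906.16 + 188.54 = 2,094.70; u = 188.54/2,094.70 = 9.00%.
Change = 9.00% − 6.91% = +2.09 pp.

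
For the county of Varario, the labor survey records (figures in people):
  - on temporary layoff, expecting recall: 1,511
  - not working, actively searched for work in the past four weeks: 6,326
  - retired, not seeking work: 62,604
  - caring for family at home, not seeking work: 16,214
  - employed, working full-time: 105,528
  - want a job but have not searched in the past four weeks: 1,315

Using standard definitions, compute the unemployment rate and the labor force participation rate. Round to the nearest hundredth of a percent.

Employed = 105,528.
Unemployed = 1,511 + 6,326 = 7,837 (jobless and actively searching, or on temporary layoff).
Labor force = 105,528 + 7,837 = 113,365.
Not in labor force = 62,604 + 16,214 + 1,315 = 80,133 (those not working and not actively searching are outside the labor force — including those who want a job but have given up searching).
Civilian working-age population = 113,365 + 80,133 = 193,498.
Unemployment rate = 7,837 / 113,365 = 6.91%.
Labor force participation rate = 113,365 / 193,498 = 58.59%.

Unemployment rate ≈ 6.91%; labor force participation rate ≈ 58.59%.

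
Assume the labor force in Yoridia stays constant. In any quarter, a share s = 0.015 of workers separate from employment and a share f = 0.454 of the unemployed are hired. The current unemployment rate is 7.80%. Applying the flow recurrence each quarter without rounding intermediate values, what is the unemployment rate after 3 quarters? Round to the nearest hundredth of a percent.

With a fixed labor force, u_{t+1} = u_t + s·(1−u_t) − f·u_t = u_t·(1−s−f) + s.
Here 1−s−f = 0.531 and s = 0.015.
u_1 = 0.078000 × 0.531 + 0.015 = 0.056418.
u_2 = 0.056418 × 0.531 + 0.015 = 0.044958.
u_3 = 0.044958 × 0.531 + 0.015 = 0.038873.

Unemployment rate after three quarters ≈ 3.89%.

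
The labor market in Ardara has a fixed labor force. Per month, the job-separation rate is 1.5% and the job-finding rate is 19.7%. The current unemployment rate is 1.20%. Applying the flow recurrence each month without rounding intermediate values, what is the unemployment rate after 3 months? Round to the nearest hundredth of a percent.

With a fixed labor force, u_{t+1} = u_t + s·(1−u_t) − f·u_t = u_t·(1−s−f) + s.
Here 1−s−f = 0.788 and s = 0.015.
u_1 = 0.012000 × 0.788 + 0.015 = 0.024456.
u_2 = 0.024456 × 0.788 + 0.015 = 0.034271.
u_3 = 0.034271 × 0.788 + 0.015 = 0.042006.

Unemployment rate after three months ≈ 4.20%.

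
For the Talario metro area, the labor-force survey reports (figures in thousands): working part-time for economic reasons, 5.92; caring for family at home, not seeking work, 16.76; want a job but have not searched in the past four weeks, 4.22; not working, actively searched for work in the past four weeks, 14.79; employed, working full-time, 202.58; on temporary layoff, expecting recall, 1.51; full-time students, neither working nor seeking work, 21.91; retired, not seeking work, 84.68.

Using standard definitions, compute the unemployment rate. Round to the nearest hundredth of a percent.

Employed = 5.92 + 202.58 = 208.50 thousand (anyone who worked, including part-time for economic reasons, counts as employed).
Unemployed = 14.79 + 1.51 = 16.30 thousand (jobless and actively searching, or on temporary layoff).
Labor force = 208.50 + 16.30 = 224.80 thousand.
Unemployment rate = 16.30 / 224.80 = 7.25%.

Unemployment rate ≈ 7.25%.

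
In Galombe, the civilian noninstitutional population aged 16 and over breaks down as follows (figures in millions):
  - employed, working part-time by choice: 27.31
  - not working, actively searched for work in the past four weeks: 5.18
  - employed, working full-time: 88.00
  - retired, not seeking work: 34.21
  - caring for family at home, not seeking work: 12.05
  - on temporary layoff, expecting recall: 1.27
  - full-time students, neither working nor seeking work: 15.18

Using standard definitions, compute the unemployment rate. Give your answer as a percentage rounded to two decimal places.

Employed = 27.31 + 88.00 = 115.31 million.
Unemployed = 5.18 + 1.27 = 6.45 million (jobless and actively searching, or on temporary layoff).
Labor force = 115.31 + 6.45 = 121.76 million.
Unemployment rate = 6.45 / 121.76 = 5.30%.

Unemployment rate ≈ 5.30%.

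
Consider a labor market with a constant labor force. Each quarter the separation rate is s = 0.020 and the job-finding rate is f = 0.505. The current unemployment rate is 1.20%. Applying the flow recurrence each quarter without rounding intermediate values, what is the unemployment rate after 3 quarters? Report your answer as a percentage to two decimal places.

Unemployment rate after three quarters ≈ 3.53%.

With a fixed labor force, u_{t+1} = u_t + s·(1−u_t) − f·u_t = u_t·(1−s−f) + s.
Here 1−s−f = 0.475 and s = 0.020.
u_1 = 0.012000 × 0.475 + 0.020 = 0.025700.
u_2 = 0.025700 × 0.475 + 0.020 = 0.032208.
u_3 = 0.032208 × 0.475 + 0.020 = 0.035299.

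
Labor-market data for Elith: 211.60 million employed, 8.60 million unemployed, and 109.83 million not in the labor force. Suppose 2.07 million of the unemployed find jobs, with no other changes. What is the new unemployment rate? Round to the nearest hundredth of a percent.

New unemployment rate ≈ 2.97%.

Initially, labor force = 211.60 + 8.60 = 220.20 million, so u = 8.60/220.20 = 3.91%.
After the change, unemployed falls and employed rises by 2.07; labor force unchanged → E = 213.67, U = 6.53, labor force = 220.20 million.
New unemployment rate = 6.53 / 220.20 = 2.97%.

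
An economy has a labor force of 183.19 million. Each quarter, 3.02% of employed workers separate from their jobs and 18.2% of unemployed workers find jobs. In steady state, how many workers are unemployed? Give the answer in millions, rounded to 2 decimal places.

About 26.07 million are unemployed in steady state.

Steady-state unemployment rate u* = s/(s+f) = 3.02/(3.02+18.2) = 0.142319.
Unemployed = u* × labor force = 0.142319 × 183.19 ≈ 26.07 million.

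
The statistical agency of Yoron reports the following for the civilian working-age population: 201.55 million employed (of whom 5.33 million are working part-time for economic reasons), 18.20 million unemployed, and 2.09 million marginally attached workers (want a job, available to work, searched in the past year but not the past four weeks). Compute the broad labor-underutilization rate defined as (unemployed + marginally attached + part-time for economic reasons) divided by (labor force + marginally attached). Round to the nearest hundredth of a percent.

Labor force = 201.55 + 18.20 = 219.75 million.
Numerator = 18.20 + 2.09 + 5.33 = 25.62 million.
Denominator = 219.75 + 2.09 = 221.84 million.
Broad rate = 25.62 / 221.84 = 11.55%.

Broad underutilization rate ≈ 11.55%.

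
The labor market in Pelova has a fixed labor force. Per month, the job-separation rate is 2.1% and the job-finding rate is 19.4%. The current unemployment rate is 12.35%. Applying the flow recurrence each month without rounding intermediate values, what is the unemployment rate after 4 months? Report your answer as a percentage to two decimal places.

Unemployment rate after four months ≈ 10.75%.

With a fixed labor force, u_{t+1} = u_t + s·(1−u_t) − f·u_t = u_t·(1−s−f) + s.
Here 1−s−f = 0.785 and s = 0.021.
u_1 = 0.123500 × 0.785 + 0.021 = 0.117948.
u_2 = 0.117948 × 0.785 + 0.021 = 0.113589.
u_3 = 0.113589 × 0.785 + 0.021 = 0.110167.
u_4 = 0.110167 × 0.785 + 0.021 = 0.107481.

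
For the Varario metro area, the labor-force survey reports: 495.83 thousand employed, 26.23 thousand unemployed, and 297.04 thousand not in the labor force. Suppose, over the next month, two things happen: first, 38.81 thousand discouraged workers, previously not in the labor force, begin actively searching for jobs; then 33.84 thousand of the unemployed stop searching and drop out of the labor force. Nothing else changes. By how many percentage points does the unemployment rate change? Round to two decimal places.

The unemployment rate changes by +0.90 percentage points.

Initially, labor force = 495.83 + 26.23 = 522.06 thousand, so u = 26.23/522.06 = 5.02%.
After the first change, unemployed and labor force both rise by 38.81 → E = 495.83, U = 65.04, labor force = 560.87 thousand.
After the second change, unemployed and labor force both fall by 33.84 → E = 495.83, U = 31.20, labor force = 527.03 thousand.
New unemployment rate = 31.20 / 527.03 = 5.92%.
Change = 5.92% − 5.02% = +0.90 percentage points.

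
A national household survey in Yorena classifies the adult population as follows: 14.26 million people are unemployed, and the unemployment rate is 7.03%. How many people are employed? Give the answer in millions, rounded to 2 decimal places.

Labor force = U / u = 14.26 / 0.0703 ≈ 202.84 million.
Employed = labor force − unemployed = 202.84 − 14.26 = 188.58 million.

About 188.58 million are employed.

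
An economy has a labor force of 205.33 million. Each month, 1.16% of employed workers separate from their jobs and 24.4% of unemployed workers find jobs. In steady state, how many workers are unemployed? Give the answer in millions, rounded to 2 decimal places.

Steady-state unemployment rate u* = s/(s+f) = 1.16/(1.16+24.4) = 0.045383.
Unemployed = u* × labor force = 0.045383 × 205.33 ≈ 9.32 million.

About 9.32 million are unemployed in steady state.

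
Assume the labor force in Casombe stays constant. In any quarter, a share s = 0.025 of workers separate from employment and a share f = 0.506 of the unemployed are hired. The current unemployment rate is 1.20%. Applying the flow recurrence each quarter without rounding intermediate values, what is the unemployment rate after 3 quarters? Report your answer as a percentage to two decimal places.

Unemployment rate after three quarters ≈ 4.35%.

With a fixed labor force, u_{t+1} = u_t + s·(1−u_t) − f·u_t = u_t·(1−s−f) + s.
Here 1−s−f = 0.469 and s = 0.025.
u_1 = 0.012000 × 0.469 + 0.025 = 0.030628.
u_2 = 0.030628 × 0.469 + 0.025 = 0.039365.
u_3 = 0.039365 × 0.469 + 0.025 = 0.043462.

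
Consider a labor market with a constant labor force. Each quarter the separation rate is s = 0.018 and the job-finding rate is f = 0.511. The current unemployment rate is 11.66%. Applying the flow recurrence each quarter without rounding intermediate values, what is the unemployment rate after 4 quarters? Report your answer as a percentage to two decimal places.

Unemployment rate after four quarters ≈ 3.81%.

With a fixed labor force, u_{t+1} = u_t + s·(1−u_t) − f·u_t = u_t·(1−s−f) + s.
Here 1−s−f = 0.471 and s = 0.018.
u_1 = 0.116600 × 0.471 + 0.018 = 0.072919.
u_2 = 0.072919 × 0.471 + 0.018 = 0.052345.
u_3 = 0.052345 × 0.471 + 0.018 = 0.042654.
u_4 = 0.042654 × 0.471 + 0.018 = 0.038090.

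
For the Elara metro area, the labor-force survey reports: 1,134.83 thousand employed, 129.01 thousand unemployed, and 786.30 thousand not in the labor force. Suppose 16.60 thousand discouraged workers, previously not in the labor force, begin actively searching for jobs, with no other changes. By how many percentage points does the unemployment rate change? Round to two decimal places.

The unemployment rate changes by +1.16 percentage points.

Initially, labor force = 1,134.83 + 129.01 = 1,263.84 thousand, so u = 129.01/1,263.84 = 10.21%.
After the change, unemployed and labor force both rise by 16.60 → E = 1,134.83, U = 145.61, labor force = 1,280.44 thousand.
New unemployment rate = 145.61 / 1,280.44 = 11.37%.
Change = 11.37% − 10.21% = +1.16 percentage points.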